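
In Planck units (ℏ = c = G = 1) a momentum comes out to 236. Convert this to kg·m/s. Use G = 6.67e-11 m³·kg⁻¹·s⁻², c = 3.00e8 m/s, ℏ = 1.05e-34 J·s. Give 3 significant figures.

One Planck momentum: p_P = √(ℏc³/G) = 6.52 kg·m/s.
236 × 6.52 kg·m/s = 1.54e3 kg·m/s

1.54e3 kg·m/s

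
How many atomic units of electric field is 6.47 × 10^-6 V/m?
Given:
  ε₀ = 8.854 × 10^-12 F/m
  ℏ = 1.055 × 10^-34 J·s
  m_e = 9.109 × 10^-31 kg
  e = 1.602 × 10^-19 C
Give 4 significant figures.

1.261 × 10^-17

atomic unit of electric field: E_au = E_h/(e a₀) = m_e²e⁵/((4πε₀)³ℏ⁴) = 5.131 × 10^11 V/m.
6.47 × 10^-6 / 5.131 × 10^11 = 1.261 × 10^-17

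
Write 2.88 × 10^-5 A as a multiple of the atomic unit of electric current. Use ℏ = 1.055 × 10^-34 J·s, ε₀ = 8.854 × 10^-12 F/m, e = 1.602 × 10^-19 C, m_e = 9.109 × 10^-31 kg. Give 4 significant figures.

4.356 × 10^-3

atomic unit of electric current: I_au = e E_h/ℏ = m_e e⁵/((4πε₀)²ℏ³) = 6.612 × 10^-3 A.
2.88 × 10^-5 / 6.612 × 10^-3 = 4.356 × 10^-3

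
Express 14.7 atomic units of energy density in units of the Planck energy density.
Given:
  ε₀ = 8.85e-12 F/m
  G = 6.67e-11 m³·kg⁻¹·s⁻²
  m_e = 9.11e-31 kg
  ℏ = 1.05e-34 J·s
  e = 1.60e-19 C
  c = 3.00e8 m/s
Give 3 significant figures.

9.46e-100

atomic unit of energy density: u_au = E_h/a₀³ = m_e⁴e¹⁰/((4πε₀)⁵ℏ⁸) = 3.01e13 J/m³
Planck energy density: u_P = c⁷/(ℏG²) = 4.68e113 J/m³
14.7 × 3.01e13 / 4.68e113 = 9.46e-100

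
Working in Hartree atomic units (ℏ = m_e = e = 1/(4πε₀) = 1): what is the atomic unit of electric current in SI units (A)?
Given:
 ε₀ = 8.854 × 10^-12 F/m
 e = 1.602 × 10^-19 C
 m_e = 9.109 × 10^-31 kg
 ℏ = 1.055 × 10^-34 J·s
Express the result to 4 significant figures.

Dimensional analysis gives I_au = e E_h/ℏ = m_e e⁵/((4πε₀)²ℏ³).
E_h = 4.354 × 10^-18 J
e·E_h/ℏ = 6.612 × 10^-3 A

6.612 × 10^-3 A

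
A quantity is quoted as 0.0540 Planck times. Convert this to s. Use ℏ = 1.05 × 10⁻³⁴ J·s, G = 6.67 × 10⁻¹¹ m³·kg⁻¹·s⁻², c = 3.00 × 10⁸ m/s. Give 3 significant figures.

One Planck time: t_P = √(ℏG/c⁵) = 5.37 × 10⁻⁴⁴ s.
0.0540 × 5.37 × 10⁻⁴⁴ s = 2.90 × 10⁻⁴⁵ s

2.90 × 10⁻⁴⁵ s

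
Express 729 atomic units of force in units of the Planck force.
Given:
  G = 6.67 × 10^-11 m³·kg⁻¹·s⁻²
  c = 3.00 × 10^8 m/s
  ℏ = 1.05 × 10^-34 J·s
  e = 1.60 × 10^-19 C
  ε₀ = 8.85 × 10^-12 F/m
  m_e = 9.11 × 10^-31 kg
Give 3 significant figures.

5.00 × 10^-49

atomic unit of force: F_au = E_h/a₀ = m_e²e⁶/((4πε₀)³ℏ⁴) = 8.33 × 10^-8 N
Planck force: F_P = c⁴/G = 1.21 × 10^44 N
729 × 8.33 × 10^-8 / 1.21 × 10^44 = 5.00 × 10^-49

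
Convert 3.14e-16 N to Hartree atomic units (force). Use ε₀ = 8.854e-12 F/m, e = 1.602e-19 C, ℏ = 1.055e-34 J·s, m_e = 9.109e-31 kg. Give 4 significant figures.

atomic unit of force: F_au = E_h/a₀ = m_e²e⁶/((4πε₀)³ℏ⁴) = 8.220e-8 N.
3.14e-16 / 8.220e-8 = 3.820e-9

3.820e-9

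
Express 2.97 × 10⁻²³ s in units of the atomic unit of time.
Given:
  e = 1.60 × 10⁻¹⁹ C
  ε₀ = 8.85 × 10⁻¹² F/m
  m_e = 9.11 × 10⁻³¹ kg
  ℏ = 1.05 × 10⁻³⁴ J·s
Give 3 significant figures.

atomic unit of time: τ_au = (4πε₀)²ℏ³/(m_e e⁴) = 2.40 × 10⁻¹⁷ s.
2.97 × 10⁻²³ / 2.40 × 10⁻¹⁷ = 1.24 × 10⁻⁶

1.24 × 10⁻⁶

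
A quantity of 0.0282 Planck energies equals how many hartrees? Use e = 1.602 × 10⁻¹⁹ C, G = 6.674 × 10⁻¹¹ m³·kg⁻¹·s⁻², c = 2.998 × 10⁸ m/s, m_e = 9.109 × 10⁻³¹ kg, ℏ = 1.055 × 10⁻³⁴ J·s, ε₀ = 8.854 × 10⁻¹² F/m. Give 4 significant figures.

1.267 × 10²⁵

Planck energy: E_P = √(ℏc⁵/G) = 1.957 × 10⁹ J
hartree: E_h = m_e e⁴/(4πε₀ℏ)² = 4.354 × 10⁻¹⁸ J
0.0282 × 1.957 × 10⁹ / 4.354 × 10⁻¹⁸ = 1.267 × 10²⁵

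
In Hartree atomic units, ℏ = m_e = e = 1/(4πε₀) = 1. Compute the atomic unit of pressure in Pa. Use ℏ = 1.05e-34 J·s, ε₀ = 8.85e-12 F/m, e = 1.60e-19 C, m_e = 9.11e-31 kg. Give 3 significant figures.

From ℏ = m_e = e = 1/(4πε₀) = 1 the pressure scale is P_au = E_h/a₀³ = m_e⁴e¹⁰/((4πε₀)⁵ℏ⁸).
E_h = 4.38e-18 J
a₀ = 5.26e-11 m
E_h/a₀³ = 3.01e13 Pa

3.01e13 Pa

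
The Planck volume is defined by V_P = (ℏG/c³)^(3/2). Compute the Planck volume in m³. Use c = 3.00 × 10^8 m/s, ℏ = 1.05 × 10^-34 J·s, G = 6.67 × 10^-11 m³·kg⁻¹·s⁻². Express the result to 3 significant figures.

4.18 × 10^-105 m³

V_P = (ℏG/c³)^(3/2)
  = √(1.75 × 10^-209)
  = 4.18 × 10^-105 m³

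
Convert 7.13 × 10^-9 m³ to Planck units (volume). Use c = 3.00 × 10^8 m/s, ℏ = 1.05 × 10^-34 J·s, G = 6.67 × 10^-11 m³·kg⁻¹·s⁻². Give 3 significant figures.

1.71 × 10^96

Planck volume: V_P = (ℏG/c³)^(3/2) = 4.18 × 10^-105 m³.
7.13 × 10^-9 / 4.18 × 10^-105 = 1.71 × 10^96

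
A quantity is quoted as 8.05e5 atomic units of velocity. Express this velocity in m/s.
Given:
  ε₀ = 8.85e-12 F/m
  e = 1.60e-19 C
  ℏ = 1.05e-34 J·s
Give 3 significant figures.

1.76e12 m/s

One atomic unit of velocity: v_au = e²/(4πε₀ℏ) = 2.19e6 m/s.
8.05e5 × 2.19e6 m/s = 1.76e12 m/s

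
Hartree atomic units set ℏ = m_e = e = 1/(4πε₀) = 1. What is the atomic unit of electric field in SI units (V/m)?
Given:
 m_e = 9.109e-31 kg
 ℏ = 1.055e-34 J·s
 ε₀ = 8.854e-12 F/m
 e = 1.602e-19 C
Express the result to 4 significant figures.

5.131e11 V/m

The unique combination of the constants set to 1 with dimensions of electric field is E_au = E_h/(e a₀) = m_e²e⁵/((4πε₀)³ℏ⁴).
E_h = 4.354e-18 J
a₀ = 5.297e-11 m
E_h/(e·a₀) = 5.131e11 V/m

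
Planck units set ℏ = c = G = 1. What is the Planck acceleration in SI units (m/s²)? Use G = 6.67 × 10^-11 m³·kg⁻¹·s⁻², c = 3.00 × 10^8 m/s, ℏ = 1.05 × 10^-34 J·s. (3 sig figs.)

Dimensional analysis gives a_P = √(c⁷/(ℏG)).
  = √(3.12 × 10^103)
  = 5.59 × 10^51 m/s²

5.59 × 10^51 m/s²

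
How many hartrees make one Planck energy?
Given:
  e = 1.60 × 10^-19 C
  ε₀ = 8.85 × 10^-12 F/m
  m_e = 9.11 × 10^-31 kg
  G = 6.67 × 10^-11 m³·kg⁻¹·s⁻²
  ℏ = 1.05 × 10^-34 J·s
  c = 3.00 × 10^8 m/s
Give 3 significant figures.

4.47 × 10^26

Planck energy: E_P = √(ℏc⁵/G) = 1.96 × 10^9 J
hartree: E_h = m_e e⁴/(4πε₀ℏ)² = 4.38 × 10^-18 J
ratio = 1.96 × 10^9 / 4.38 × 10^-18 = 4.47 × 10^26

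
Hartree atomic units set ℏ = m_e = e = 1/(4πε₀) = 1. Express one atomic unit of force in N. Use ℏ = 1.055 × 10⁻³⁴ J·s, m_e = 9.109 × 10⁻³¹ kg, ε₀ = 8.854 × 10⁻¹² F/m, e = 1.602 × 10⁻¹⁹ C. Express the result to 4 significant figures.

8.220 × 10⁻⁸ N

From ℏ = m_e = e = 1/(4πε₀) = 1 the force scale is F_au = E_h/a₀ = m_e²e⁶/((4πε₀)³ℏ⁴).
E_h = 4.354 × 10⁻¹⁸ J
a₀ = 5.297 × 10⁻¹¹ m
E_h/a₀ = 8.220 × 10⁻⁸ N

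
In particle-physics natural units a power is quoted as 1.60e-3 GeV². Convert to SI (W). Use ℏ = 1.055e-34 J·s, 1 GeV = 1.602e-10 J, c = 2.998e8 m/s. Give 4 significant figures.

Power is [E]/[T] = [E]²/ℏ.
1 GeV² → 1/ℏ × (1 GeV in J)² = 2.433e14 W.
Result: 1.60e-3 × 2.433e14 = 3.892e11 W.

3.892e11 W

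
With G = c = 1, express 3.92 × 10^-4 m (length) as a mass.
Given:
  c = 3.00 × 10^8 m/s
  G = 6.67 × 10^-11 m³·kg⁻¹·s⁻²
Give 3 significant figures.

Length → mass via c²/G.
3.92 × 10^-4 m × (c²/G) = 5.29 × 10^23 kg

5.29 × 10^23 kg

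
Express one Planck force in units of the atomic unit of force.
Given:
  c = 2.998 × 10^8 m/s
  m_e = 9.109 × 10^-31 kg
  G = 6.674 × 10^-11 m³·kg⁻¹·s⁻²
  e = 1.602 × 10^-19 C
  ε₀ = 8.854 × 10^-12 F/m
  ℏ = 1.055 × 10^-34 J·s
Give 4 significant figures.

Planck force: F_P = c⁴/G = 1.210 × 10^44 N
atomic unit of force: F_au = E_h/a₀ = m_e²e⁶/((4πε₀)³ℏ⁴) = 8.220 × 10^-8 N
ratio = 1.210 × 10^44 / 8.220 × 10^-8 = 1.473 × 10^51

1.473 × 10^51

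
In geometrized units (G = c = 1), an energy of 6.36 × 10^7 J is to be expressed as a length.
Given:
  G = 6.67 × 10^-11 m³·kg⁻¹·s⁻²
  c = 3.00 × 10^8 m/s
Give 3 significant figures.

Energy → length via G/c⁴.
6.36 × 10^7 J × (G/c⁴) = 5.24 × 10^-37 m

5.24 × 10^-37 m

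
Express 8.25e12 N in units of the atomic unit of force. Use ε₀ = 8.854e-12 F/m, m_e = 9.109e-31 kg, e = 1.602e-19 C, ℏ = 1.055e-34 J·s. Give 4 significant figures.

atomic unit of force: F_au = E_h/a₀ = m_e²e⁶/((4πε₀)³ℏ⁴) = 8.220e-8 N.
8.25e12 / 8.220e-8 = 1.004e20

1.004e20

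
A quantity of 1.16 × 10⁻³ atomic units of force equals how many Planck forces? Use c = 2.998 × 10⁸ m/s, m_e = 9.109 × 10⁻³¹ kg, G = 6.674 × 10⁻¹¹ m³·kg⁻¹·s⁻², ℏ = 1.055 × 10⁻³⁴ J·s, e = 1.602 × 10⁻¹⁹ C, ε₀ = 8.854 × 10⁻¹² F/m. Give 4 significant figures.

7.877 × 10⁻⁵⁵

atomic unit of force: F_au = E_h/a₀ = m_e²e⁶/((4πε₀)³ℏ⁴) = 8.220 × 10⁻⁸ N
Planck force: F_P = c⁴/G = 1.210 × 10⁴⁴ N
1.16 × 10⁻³ × 8.220 × 10⁻⁸ / 1.210 × 10⁴⁴ = 7.877 × 10⁻⁵⁵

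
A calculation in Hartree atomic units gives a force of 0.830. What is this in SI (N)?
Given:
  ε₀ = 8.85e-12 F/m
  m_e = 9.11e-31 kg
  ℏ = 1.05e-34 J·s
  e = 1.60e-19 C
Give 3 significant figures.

6.91e-8 N

One atomic unit of force: F_au = E_h/a₀ = m_e²e⁶/((4πε₀)³ℏ⁴) = 8.33e-8 N.
0.830 × 8.33e-8 N = 6.91e-8 N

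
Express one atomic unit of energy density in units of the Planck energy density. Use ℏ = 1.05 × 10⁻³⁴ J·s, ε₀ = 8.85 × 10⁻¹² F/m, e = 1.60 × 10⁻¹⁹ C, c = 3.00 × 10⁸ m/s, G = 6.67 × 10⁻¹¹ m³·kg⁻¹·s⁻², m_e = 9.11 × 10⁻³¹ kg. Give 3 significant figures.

6.44 × 10⁻¹⁰¹

atomic unit of energy density: u_au = E_h/a₀³ = m_e⁴e¹⁰/((4πε₀)⁵ℏ⁸) = 3.01 × 10¹³ J/m³
Planck energy density: u_P = c⁷/(ℏG²) = 4.68 × 10¹¹³ J/m³
ratio = 3.01 × 10¹³ / 4.68 × 10¹¹³ = 6.44 × 10⁻¹⁰¹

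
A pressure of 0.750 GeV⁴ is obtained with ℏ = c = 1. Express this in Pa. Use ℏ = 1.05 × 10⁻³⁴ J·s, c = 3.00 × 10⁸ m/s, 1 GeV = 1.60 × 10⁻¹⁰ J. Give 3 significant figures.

1.57 × 10³⁷ Pa

Pressure is [E]/[L]³ = [E]⁴/(ℏc)³.
1 GeV⁴ → 1/(ℏc)³ × (1 GeV in J)⁴ = 2.10 × 10³⁷ Pa.
Result: 0.750 × 2.10 × 10³⁷ = 1.57 × 10³⁷ Pa.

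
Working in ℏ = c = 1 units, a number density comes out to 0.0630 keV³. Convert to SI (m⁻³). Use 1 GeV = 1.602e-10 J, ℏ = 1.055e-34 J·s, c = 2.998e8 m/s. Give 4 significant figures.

Number density is [L]⁻³ = [E]³/(ℏc)³.
1 GeV³ → 1/(ℏc)³ × (1 GeV in J)³ = 1.299e47 m⁻³.
Convert the energy scale: 0.0630 keV³ = 6.30e-20 GeV³.
Result: 6.30e-20 × 1.299e47 = 8.186e27 m⁻³.

8.186e27 m⁻³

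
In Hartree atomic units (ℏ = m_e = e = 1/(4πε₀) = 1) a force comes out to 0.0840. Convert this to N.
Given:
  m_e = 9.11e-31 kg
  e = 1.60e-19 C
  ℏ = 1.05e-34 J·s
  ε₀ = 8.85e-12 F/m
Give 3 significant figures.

One atomic unit of force: F_au = E_h/a₀ = m_e²e⁶/((4πε₀)³ℏ⁴) = 8.33e-8 N.
0.0840 × 8.33e-8 N = 7.00e-9 N

7.00e-9 N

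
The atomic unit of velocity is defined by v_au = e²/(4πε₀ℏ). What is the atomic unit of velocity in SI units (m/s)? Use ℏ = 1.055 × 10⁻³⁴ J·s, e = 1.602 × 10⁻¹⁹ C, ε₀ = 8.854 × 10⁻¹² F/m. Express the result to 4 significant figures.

v_au = e²/(4πε₀ℏ)
  = 2.566 × 10⁻³⁸ / 1.174 × 10⁻⁴⁴
  = 2.186 × 10⁶ m/s

2.186 × 10⁶ m/s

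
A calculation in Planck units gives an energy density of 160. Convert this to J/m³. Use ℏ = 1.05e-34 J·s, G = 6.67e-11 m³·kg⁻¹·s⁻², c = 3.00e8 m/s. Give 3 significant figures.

One Planck energy density: u_P = c⁷/(ℏG²) = 4.68e113 J/m³.
160 × 4.68e113 J/m³ = 7.49e115 J/m³

7.49e115 J/m³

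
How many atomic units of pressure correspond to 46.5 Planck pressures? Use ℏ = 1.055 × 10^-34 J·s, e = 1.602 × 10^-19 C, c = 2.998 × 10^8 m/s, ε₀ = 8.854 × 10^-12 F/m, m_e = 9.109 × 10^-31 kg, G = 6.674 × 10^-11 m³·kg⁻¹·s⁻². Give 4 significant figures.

7.354 × 10^101

Planck pressure: p_P = c⁷/(ℏG²) = 4.632 × 10^113 Pa
atomic unit of pressure: P_au = E_h/a₀³ = m_e⁴e¹⁰/((4πε₀)⁵ℏ⁸) = 2.929 × 10^13 Pa
46.5 × 4.632 × 10^113 / 2.929 × 10^13 = 7.354 × 10^101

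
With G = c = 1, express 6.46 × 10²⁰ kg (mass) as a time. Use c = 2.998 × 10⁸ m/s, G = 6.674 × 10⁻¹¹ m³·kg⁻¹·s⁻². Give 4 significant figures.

1.600 × 10⁻¹⁵ s

Mass → time via G/c³.
6.46 × 10²⁰ kg × (G/c³) = 1.600 × 10⁻¹⁵ s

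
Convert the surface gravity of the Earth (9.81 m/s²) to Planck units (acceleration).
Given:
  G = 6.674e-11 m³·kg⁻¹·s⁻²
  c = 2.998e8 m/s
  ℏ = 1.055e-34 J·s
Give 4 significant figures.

Planck acceleration: a_P = √(c⁷/(ℏG)) = 5.560e51 m/s².
9.81 / 5.560e51 = 1.764e-51

1.764e-51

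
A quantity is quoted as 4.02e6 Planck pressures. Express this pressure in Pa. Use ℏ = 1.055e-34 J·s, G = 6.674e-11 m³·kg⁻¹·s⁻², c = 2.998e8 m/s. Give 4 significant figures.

1.862e120 Pa

One Planck pressure: p_P = c⁷/(ℏG²) = 4.632e113 Pa.
4.02e6 × 4.632e113 Pa = 1.862e120 Pa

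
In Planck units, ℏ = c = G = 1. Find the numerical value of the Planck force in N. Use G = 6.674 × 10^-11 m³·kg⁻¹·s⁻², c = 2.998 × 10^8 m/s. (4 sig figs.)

1.210 × 10^44 N

Dimensional analysis gives F_P = c⁴/G.
  = 8.078 × 10^33 / 6.674 × 10^-11
  = 1.210 × 10^44 N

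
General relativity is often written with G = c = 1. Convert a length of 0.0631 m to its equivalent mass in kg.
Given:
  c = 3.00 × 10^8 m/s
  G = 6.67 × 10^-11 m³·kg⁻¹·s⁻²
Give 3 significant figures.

Length → mass via c²/G.
0.0631 m × (c²/G) = 8.51 × 10^25 kg

8.51 × 10^25 kg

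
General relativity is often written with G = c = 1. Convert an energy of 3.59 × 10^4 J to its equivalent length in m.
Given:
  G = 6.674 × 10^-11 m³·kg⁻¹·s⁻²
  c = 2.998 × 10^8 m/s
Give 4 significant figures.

Energy → length via G/c⁴.
3.59 × 10^4 J × (G/c⁴) = 2.966 × 10^-40 m

2.966 × 10^-40 m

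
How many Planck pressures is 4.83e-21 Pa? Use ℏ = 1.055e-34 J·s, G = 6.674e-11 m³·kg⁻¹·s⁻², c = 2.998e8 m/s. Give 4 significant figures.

Planck pressure: p_P = c⁷/(ℏG²) = 4.632e113 Pa.
4.83e-21 / 4.632e113 = 1.043e-134

1.043e-134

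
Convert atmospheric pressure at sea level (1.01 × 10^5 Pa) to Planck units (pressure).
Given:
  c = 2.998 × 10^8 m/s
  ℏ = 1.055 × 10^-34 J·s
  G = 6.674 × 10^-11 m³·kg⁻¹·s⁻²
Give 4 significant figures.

2.180 × 10^-109

Planck pressure: p_P = c⁷/(ℏG²) = 4.632 × 10^113 Pa.
1.01 × 10^5 / 4.632 × 10^113 = 2.180 × 10^-109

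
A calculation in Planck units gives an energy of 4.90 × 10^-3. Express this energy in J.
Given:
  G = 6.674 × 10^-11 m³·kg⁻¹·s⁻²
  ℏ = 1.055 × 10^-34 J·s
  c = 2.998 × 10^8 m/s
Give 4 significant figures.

One Planck energy: E_P = √(ℏc⁵/G) = 1.957 × 10^9 J.
4.90 × 10^-3 × 1.957 × 10^9 J = 9.588 × 10^6 J

9.588 × 10^6 J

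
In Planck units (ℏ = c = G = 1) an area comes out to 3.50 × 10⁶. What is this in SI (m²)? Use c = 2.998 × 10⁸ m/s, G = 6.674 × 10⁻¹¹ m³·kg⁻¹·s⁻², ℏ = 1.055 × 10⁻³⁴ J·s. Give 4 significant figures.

9.146 × 10⁻⁶⁴ m²

One Planck area: A_P = ℏG/c³ = 2.613 × 10⁻⁷⁰ m².
3.50 × 10⁶ × 2.613 × 10⁻⁷⁰ m² = 9.146 × 10⁻⁶⁴ m²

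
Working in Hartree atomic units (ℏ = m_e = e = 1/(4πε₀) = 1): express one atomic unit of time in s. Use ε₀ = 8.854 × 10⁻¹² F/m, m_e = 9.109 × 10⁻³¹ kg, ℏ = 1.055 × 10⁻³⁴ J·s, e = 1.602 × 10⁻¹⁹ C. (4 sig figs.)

Dimensional analysis gives τ_au = (4πε₀)²ℏ³/(m_e e⁴).
E_h = 4.354 × 10⁻¹⁸ J
ℏ/E_h = 2.423 × 10⁻¹⁷ s

2.423 × 10⁻¹⁷ s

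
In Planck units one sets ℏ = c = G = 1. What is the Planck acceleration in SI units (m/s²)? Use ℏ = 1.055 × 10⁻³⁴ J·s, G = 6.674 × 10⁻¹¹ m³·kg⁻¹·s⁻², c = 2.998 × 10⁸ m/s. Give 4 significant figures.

5.560 × 10⁵¹ m/s²

a_P = √(c⁷/(ℏG))
  = √(3.092 × 10¹⁰³)
  = 5.560 × 10⁵¹ m/s²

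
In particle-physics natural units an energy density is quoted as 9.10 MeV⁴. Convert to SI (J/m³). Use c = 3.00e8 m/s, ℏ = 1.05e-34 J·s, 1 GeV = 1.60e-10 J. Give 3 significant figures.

[E]/[L]³ = [E]⁴/(ℏc)³; restore (ℏc)⁻³.
1 GeV⁴ → 1/(ℏc)³ × (1 GeV in J)⁴ = 2.10e37 J/m³.
Convert the energy scale: 9.10 MeV⁴ = 9.10e-12 GeV⁴.
Result: 9.10e-12 × 2.10e37 = 1.91e26 J/m³.

1.91e26 J/m³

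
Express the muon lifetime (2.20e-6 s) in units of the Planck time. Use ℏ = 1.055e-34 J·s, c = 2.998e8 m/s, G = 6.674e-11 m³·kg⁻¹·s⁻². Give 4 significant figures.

4.080e37

Planck time: t_P = √(ℏG/c⁵) = 5.392e-44 s.
2.20e-6 / 5.392e-44 = 4.080e37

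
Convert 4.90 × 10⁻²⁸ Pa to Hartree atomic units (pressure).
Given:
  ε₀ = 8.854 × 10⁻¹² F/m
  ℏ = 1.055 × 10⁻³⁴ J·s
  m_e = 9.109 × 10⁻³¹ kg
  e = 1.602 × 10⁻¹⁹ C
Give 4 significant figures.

atomic unit of pressure: P_au = E_h/a₀³ = m_e⁴e¹⁰/((4πε₀)⁵ℏ⁸) = 2.929 × 10¹³ Pa.
4.90 × 10⁻²⁸ / 2.929 × 10¹³ = 1.673 × 10⁻⁴¹

1.673 × 10⁻⁴¹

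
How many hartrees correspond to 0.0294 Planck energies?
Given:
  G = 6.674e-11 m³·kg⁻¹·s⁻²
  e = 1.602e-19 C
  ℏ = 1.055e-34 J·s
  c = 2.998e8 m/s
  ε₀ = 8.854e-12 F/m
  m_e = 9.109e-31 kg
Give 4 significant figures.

1.321e25

Planck energy: E_P = √(ℏc⁵/G) = 1.957e9 J
hartree: E_h = m_e e⁴/(4πε₀ℏ)² = 4.354e-18 J
0.0294 × 1.957e9 / 4.354e-18 = 1.321e25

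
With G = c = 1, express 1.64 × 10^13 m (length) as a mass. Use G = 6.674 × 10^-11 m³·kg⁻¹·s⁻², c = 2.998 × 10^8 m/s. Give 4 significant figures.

2.209 × 10^40 kg

Length → mass via c²/G.
1.64 × 10^13 m × (c²/G) = 2.209 × 10^40 kg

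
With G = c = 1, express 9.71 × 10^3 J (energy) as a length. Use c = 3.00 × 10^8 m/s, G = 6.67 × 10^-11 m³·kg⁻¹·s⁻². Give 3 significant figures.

8.00 × 10^-41 m

Energy → length via G/c⁴.
9.71 × 10^3 J × (G/c⁴) = 8.00 × 10^-41 m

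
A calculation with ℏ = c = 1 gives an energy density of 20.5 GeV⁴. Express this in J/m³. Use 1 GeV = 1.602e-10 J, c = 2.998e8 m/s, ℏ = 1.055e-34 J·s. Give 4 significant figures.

[E]/[L]³ = [E]⁴/(ℏc)³; restore (ℏc)⁻³.
1 GeV⁴ → 1/(ℏc)³ × (1 GeV in J)⁴ = 2.082e37 J/m³.
Result: 20.5 × 2.082e37 = 4.267e38 J/m³.

4.267e38 J/m³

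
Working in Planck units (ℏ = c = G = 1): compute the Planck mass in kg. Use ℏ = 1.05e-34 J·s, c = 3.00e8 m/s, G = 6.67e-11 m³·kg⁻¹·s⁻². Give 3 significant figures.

2.17e-8 kg

The unique combination of the constants set to 1 with dimensions of mass is m_P = √(ℏc/G).
  = √(4.72e-16)
  = 2.17e-8 kg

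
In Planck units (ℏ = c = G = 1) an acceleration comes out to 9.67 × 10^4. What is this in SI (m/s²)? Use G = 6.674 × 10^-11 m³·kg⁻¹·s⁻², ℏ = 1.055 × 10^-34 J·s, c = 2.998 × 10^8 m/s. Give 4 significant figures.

5.377 × 10^56 m/s²

One Planck acceleration: a_P = √(c⁷/(ℏG)) = 5.560 × 10^51 m/s².
9.67 × 10^4 × 5.560 × 10^51 m/s² = 5.377 × 10^56 m/s²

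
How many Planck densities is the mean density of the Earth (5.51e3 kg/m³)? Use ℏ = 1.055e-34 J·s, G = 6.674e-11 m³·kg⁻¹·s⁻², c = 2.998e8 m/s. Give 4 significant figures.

1.069e-93

Planck density: ρ_P = c⁵/(ℏG²) = 5.154e96 kg/m³.
5.51e3 / 5.154e96 = 1.069e-93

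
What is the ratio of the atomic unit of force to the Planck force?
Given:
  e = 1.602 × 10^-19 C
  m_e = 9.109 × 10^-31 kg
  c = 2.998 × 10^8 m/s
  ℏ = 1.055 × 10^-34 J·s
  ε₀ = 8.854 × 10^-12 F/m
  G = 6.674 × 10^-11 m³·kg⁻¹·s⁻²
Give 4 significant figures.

6.791 × 10^-52

atomic unit of force: F_au = E_h/a₀ = m_e²e⁶/((4πε₀)³ℏ⁴) = 8.220 × 10^-8 N
Planck force: F_P = c⁴/G = 1.210 × 10^44 N
ratio = 8.220 × 10^-8 / 1.210 × 10^44 = 6.791 × 10^-52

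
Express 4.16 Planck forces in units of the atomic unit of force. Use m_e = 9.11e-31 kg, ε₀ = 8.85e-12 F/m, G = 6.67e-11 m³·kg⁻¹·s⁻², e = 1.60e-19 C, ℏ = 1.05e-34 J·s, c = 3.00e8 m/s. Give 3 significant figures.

6.07e51

Planck force: F_P = c⁴/G = 1.21e44 N
atomic unit of force: F_au = E_h/a₀ = m_e²e⁶/((4πε₀)³ℏ⁴) = 8.33e-8 N
4.16 × 1.21e44 / 8.33e-8 = 6.07e51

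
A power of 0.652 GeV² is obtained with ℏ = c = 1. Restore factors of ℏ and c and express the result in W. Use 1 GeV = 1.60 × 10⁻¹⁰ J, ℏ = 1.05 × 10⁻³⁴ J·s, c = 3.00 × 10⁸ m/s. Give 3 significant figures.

1.59 × 10¹⁴ W

Power is [E]/[T] = [E]²/ℏ.
1 GeV² → 1/ℏ × (1 GeV in J)² = 2.44 × 10¹⁴ W.
Result: 0.652 × 2.44 × 10¹⁴ = 1.59 × 10¹⁴ W.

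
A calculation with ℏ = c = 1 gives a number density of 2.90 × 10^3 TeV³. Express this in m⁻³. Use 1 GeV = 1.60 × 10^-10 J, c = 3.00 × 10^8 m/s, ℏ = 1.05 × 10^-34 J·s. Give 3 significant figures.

Number density is [L]⁻³ = [E]³/(ℏc)³.
1 GeV³ → 1/(ℏc)³ × (1 GeV in J)³ = 1.31 × 10^47 m⁻³.
Convert the energy scale: 2.90 × 10^3 TeV³ = 2.90 × 10^12 GeV³.
Result: 2.90 × 10^12 × 1.31 × 10^47 = 3.80 × 10^59 m⁻³.

3.80 × 10^59 m⁻³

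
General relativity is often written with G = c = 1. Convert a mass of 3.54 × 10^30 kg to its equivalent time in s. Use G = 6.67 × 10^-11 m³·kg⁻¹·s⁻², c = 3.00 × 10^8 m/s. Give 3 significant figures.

8.75 × 10^-6 s

Mass → time via G/c³.
3.54 × 10^30 kg × (G/c³) = 8.75 × 10^-6 s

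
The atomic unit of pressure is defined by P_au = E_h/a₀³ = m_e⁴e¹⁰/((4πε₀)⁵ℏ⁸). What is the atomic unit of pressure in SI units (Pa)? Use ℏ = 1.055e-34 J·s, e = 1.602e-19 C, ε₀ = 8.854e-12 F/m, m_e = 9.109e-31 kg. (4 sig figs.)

P_au = E_h/a₀³ = m_e⁴e¹⁰/((4πε₀)⁵ℏ⁸)
E_h = 4.354e-18 J
a₀ = 5.297e-11 m
E_h/a₀³ = 2.929e13 Pa

2.929e13 Pa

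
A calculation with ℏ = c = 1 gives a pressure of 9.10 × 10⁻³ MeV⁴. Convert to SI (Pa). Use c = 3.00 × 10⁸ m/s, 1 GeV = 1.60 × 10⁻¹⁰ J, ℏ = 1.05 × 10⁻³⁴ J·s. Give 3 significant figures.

1.91 × 10²³ Pa

Pressure is [E]/[L]³ = [E]⁴/(ℏc)³.
1 GeV⁴ → 1/(ℏc)³ × (1 GeV in J)⁴ = 2.10 × 10³⁷ Pa.
Convert the energy scale: 9.10 × 10⁻³ MeV⁴ = 9.10 × 10⁻¹⁵ GeV⁴.
Result: 9.10 × 10⁻¹⁵ × 2.10 × 10³⁷ = 1.91 × 10²³ Pa.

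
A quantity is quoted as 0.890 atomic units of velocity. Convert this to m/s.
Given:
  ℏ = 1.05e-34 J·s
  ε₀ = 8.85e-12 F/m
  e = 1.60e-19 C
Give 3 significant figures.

One atomic unit of velocity: v_au = e²/(4πε₀ℏ) = 2.19e6 m/s.
0.890 × 2.19e6 m/s = 1.95e6 m/s

1.95e6 m/s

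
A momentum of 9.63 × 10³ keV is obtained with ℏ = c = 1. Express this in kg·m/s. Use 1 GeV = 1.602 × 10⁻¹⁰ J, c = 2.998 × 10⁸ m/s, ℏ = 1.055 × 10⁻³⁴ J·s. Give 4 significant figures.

5.146 × 10⁻²¹ kg·m/s

Momentum is [E]/c; divide by c.
1 GeV → 1/c × (1 GeV in J) = 5.344 × 10⁻¹⁹ kg·m/s.
Convert the energy scale: 9.63 × 10³ keV = 9.63 × 10⁻³ GeV.
Result: 9.63 × 10⁻³ × 5.344 × 10⁻¹⁹ = 5.146 × 10⁻²¹ kg·m/s.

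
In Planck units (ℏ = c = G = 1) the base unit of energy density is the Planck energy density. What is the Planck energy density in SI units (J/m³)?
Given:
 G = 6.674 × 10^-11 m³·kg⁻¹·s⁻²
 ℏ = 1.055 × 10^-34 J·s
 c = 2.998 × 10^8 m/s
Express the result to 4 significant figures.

u_P = c⁷/(ℏG²)
  = 2.177 × 10^59 / 4.699 × 10^-55
  = 4.632 × 10^113 J/m³

4.632 × 10^113 J/m³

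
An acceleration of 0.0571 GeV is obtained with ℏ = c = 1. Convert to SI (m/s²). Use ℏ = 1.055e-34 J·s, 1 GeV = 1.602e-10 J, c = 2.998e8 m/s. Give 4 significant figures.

Acceleration is [L]/[T]² = c·[E]/ℏ.
1 GeV → c/ℏ × (1 GeV in J) = 4.552e32 m/s².
Result: 0.0571 × 4.552e32 = 2.599e31 m/s².

2.599e31 m/s²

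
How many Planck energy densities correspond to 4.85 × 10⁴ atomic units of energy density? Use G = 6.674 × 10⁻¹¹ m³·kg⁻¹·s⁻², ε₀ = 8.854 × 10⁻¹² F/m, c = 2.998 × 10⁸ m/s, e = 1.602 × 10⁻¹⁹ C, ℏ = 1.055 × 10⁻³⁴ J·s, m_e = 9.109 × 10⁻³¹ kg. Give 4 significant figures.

atomic unit of energy density: u_au = E_h/a₀³ = m_e⁴e¹⁰/((4πε₀)⁵ℏ⁸) = 2.929 × 10¹³ J/m³
Planck energy density: u_P = c⁷/(ℏG²) = 4.632 × 10¹¹³ J/m³
4.85 × 10⁴ × 2.929 × 10¹³ / 4.632 × 10¹¹³ = 3.067 × 10⁻⁹⁶

3.067 × 10⁻⁹⁶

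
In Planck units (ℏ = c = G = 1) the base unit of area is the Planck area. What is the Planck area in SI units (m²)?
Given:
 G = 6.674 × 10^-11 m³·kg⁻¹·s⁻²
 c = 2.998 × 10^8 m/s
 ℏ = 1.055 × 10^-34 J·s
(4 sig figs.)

2.613 × 10^-70 m²

A_P = ℏG/c³
  = 7.041 × 10^-45 / 2.695 × 10^25
  = 2.613 × 10^-70 m²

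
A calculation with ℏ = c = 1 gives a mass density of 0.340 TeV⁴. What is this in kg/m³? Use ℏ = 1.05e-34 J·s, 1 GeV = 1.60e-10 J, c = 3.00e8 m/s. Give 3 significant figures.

Mass density is [E]/(c²[L]³) = [E]⁴/(ℏ³c⁵).
1 GeV⁴ → 1/(ℏ³c⁵) × (1 GeV in J)⁴ = 2.33e20 kg/m³.
Convert the energy scale: 0.340 TeV⁴ = 3.40e11 GeV⁴.
Result: 3.40e11 × 2.33e20 = 7.92e31 kg/m³.

7.92e31 kg/m³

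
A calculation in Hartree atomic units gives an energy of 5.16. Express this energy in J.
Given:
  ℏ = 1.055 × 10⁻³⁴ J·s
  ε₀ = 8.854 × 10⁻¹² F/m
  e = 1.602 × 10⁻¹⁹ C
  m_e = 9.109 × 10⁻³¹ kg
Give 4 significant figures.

2.247 × 10⁻¹⁷ J

One hartree: E_h = m_e e⁴/(4πε₀ℏ)² = 4.354 × 10⁻¹⁸ J.
5.16 × 4.354 × 10⁻¹⁸ J = 2.247 × 10⁻¹⁷ J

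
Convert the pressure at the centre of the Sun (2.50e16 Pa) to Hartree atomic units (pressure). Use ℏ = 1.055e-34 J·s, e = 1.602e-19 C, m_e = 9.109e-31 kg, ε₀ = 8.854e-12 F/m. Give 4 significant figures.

atomic unit of pressure: P_au = E_h/a₀³ = m_e⁴e¹⁰/((4πε₀)⁵ℏ⁸) = 2.929e13 Pa.
2.50e16 / 2.929e13 = 853.5

853.5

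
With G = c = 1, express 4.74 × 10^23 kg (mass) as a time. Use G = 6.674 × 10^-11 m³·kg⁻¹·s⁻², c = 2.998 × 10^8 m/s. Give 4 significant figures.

1.174 × 10^-12 s

Mass → time via G/c³.
4.74 × 10^23 kg × (G/c³) = 1.174 × 10^-12 s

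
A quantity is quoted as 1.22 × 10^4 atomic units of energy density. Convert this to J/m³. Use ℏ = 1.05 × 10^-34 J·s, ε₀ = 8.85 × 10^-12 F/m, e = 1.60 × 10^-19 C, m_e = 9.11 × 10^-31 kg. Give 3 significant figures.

One atomic unit of energy density: u_au = E_h/a₀³ = m_e⁴e¹⁰/((4πε₀)⁵ℏ⁸) = 3.01 × 10^13 J/m³.
1.22 × 10^4 × 3.01 × 10^13 J/m³ = 3.68 × 10^17 J/m³

3.68 × 10^17 J/m³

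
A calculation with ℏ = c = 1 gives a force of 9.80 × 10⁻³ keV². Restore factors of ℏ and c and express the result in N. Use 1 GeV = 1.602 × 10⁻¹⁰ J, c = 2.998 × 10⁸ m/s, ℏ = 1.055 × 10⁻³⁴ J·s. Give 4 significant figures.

7.952 × 10⁻⁹ N

Force is [E]/[L] = [E]²/(ℏc); restore (ℏc)⁻¹.
1 GeV² → 1/(ℏc) × (1 GeV in J)² = 8.114 × 10⁵ N.
Convert the energy scale: 9.80 × 10⁻³ keV² = 9.80 × 10⁻¹⁵ GeV².
Result: 9.80 × 10⁻¹⁵ × 8.114 × 10⁵ = 7.952 × 10⁻⁹ N.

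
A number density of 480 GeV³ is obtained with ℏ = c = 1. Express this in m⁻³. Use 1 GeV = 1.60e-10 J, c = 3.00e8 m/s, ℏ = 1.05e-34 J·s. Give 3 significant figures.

Number density is [L]⁻³ = [E]³/(ℏc)³.
1 GeV³ → 1/(ℏc)³ × (1 GeV in J)³ = 1.31e47 m⁻³.
Result: 480 × 1.31e47 = 6.29e49 m⁻³.

6.29e49 m⁻³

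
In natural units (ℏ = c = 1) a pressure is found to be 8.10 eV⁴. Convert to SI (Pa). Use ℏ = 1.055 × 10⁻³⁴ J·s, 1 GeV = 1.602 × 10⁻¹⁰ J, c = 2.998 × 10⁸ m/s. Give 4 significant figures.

Pressure is [E]/[L]³ = [E]⁴/(ℏc)³.
1 GeV⁴ → 1/(ℏc)³ × (1 GeV in J)⁴ = 2.082 × 10³⁷ Pa.
Convert the energy scale: 8.10 eV⁴ = 8.10 × 10⁻³⁶ GeV⁴.
Result: 8.10 × 10⁻³⁶ × 2.082 × 10³⁷ = 168.6 Pa.

168.6 Pa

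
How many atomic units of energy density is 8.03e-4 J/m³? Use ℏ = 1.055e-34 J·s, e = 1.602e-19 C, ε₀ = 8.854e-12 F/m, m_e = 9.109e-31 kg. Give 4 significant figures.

2.741e-17

atomic unit of energy density: u_au = E_h/a₀³ = m_e⁴e¹⁰/((4πε₀)⁵ℏ⁸) = 2.929e13 J/m³.
8.03e-4 / 2.929e13 = 2.741e-17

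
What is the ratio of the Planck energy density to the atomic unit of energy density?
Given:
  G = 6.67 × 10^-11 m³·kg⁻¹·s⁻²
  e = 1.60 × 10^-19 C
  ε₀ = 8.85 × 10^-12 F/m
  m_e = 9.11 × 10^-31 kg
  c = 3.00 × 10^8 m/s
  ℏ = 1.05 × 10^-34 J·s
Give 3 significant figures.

1.55 × 10^100

Planck energy density: u_P = c⁷/(ℏG²) = 4.68 × 10^113 J/m³
atomic unit of energy density: u_au = E_h/a₀³ = m_e⁴e¹⁰/((4πε₀)⁵ℏ⁸) = 3.01 × 10^13 J/m³
ratio = 4.68 × 10^113 / 3.01 × 10^13 = 1.55 × 10^100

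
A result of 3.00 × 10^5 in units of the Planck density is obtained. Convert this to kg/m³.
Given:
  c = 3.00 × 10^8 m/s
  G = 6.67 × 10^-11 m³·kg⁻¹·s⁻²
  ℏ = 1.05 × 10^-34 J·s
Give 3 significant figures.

One Planck density: ρ_P = c⁵/(ℏG²) = 5.20 × 10^96 kg/m³.
3.00 × 10^5 × 5.20 × 10^96 kg/m³ = 1.56 × 10^102 kg/m³

1.56 × 10^102 kg/m³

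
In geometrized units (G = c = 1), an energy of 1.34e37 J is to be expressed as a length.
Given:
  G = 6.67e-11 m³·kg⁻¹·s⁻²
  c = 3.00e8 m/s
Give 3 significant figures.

1.10e-7 m

Energy → length via G/c⁴.
1.34e37 J × (G/c⁴) = 1.10e-7 m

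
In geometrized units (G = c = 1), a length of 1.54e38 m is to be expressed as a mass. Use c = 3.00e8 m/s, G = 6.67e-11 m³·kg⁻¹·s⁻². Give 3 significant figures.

2.08e65 kg

Length → mass via c²/G.
1.54e38 m × (c²/G) = 2.08e65 kg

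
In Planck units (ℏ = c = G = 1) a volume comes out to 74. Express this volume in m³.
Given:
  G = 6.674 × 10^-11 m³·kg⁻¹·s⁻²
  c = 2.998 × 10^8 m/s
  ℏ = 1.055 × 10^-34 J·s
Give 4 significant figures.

One Planck volume: V_P = (ℏG/c³)^(3/2) = 4.224 × 10^-105 m³.
74 × 4.224 × 10^-105 m³ = 3.126 × 10^-103 m³

3.126 × 10^-103 m³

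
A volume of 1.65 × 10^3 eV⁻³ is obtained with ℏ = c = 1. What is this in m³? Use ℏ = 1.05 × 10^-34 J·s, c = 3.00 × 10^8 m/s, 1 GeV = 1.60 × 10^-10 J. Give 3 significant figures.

1.26 × 10^-17 m³

Volume is [L]³ = [E]⁻³·(ℏc)³.
1 GeV⁻³ → (ℏc)³ × (1 GeV in J)⁻³ = 7.63 × 10^-48 m³.
Convert the energy scale: 1.65 × 10^3 eV⁻³ = 1.65 × 10^30 GeV⁻³.
Result: 1.65 × 10^30 × 7.63 × 10^-48 = 1.26 × 10^-17 m³.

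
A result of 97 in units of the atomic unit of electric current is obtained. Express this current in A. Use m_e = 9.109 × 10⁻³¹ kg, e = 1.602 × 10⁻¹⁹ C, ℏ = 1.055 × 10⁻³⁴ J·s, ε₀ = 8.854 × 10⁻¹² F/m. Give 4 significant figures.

0.6414 A

One atomic unit of electric current: I_au = e E_h/ℏ = m_e e⁵/((4πε₀)²ℏ³) = 6.612 × 10⁻³ A.
97 × 6.612 × 10⁻³ A = 0.6414 A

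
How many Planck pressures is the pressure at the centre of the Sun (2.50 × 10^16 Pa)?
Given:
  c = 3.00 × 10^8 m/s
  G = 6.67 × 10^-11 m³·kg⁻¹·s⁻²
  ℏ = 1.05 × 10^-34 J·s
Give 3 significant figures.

Planck pressure: p_P = c⁷/(ℏG²) = 4.68 × 10^113 Pa.
2.50 × 10^16 / 4.68 × 10^113 = 5.34 × 10^-98

5.34 × 10^-98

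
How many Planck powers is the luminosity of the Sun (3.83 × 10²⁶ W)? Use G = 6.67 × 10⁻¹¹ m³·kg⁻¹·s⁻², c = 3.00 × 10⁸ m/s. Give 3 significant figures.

Planck power: P_P = c⁵/G = 3.64 × 10⁵² W.
3.83 × 10²⁶ / 3.64 × 10⁵² = 1.05 × 10⁻²⁶

1.05 × 10⁻²⁶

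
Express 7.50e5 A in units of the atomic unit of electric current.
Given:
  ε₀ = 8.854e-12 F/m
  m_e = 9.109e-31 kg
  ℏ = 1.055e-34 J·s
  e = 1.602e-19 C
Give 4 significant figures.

1.134e8

atomic unit of electric current: I_au = e E_h/ℏ = m_e e⁵/((4πε₀)²ℏ³) = 6.612e-3 A.
7.50e5 / 6.612e-3 = 1.134e8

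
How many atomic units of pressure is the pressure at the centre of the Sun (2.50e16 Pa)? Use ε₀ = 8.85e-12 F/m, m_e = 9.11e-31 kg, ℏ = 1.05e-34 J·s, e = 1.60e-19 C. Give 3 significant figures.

atomic unit of pressure: P_au = E_h/a₀³ = m_e⁴e¹⁰/((4πε₀)⁵ℏ⁸) = 3.01e13 Pa.
2.50e16 / 3.01e13 = 830

830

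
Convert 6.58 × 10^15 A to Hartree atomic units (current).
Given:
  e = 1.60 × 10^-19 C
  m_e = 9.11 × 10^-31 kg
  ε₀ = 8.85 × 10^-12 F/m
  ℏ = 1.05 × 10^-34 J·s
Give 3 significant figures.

atomic unit of electric current: I_au = e E_h/ℏ = m_e e⁵/((4πε₀)²ℏ³) = 6.67 × 10^-3 A.
6.58 × 10^15 / 6.67 × 10^-3 = 9.86 × 10^17

9.86 × 10^17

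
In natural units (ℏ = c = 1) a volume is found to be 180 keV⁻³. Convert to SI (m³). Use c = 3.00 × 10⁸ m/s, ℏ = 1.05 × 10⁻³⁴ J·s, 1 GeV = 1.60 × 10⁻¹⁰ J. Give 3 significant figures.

1.37 × 10⁻²⁷ m³

Volume is [L]³ = [E]⁻³·(ℏc)³.
1 GeV⁻³ → (ℏc)³ × (1 GeV in J)⁻³ = 7.63 × 10⁻⁴⁸ m³.
Convert the energy scale: 180 keV⁻³ = 1.80 × 10²⁰ GeV⁻³.
Result: 1.80 × 10²⁰ × 7.63 × 10⁻⁴⁸ = 1.37 × 10⁻²⁷ m³.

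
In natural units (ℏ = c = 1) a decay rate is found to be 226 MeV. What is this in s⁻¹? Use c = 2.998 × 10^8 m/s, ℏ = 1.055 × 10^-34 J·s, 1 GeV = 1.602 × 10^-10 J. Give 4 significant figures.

3.432 × 10^23 s⁻¹

A rate is [E]/ℏ; divide by ℏ.
1 GeV → 1/ℏ × (1 GeV in J) = 1.518 × 10^24 s⁻¹.
Convert the energy scale: 226 MeV = 0.226 GeV.
Result: 0.226 × 1.518 × 10^24 = 3.432 × 10^23 s⁻¹.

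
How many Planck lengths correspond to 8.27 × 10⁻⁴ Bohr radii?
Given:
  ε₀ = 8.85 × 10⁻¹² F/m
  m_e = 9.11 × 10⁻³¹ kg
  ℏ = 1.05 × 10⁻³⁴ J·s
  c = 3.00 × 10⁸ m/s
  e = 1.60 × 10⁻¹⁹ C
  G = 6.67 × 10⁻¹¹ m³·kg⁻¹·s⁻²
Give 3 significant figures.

Bohr radius: a₀ = 4πε₀ℏ²/(m_e e²) = 5.26 × 10⁻¹¹ m
Planck length: ℓ_P = √(ℏG/c³) = 1.61 × 10⁻³⁵ m
8.27 × 10⁻⁴ × 5.26 × 10⁻¹¹ / 1.61 × 10⁻³⁵ = 2.70 × 10²¹

2.70 × 10²¹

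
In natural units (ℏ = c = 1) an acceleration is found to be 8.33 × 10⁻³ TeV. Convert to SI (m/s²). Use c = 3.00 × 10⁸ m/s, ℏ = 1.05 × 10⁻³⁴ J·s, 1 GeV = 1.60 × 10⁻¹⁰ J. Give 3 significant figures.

Acceleration is [L]/[T]² = c·[E]/ℏ.
1 GeV → c/ℏ × (1 GeV in J) = 4.57 × 10³² m/s².
Convert the energy scale: 8.33 × 10⁻³ TeV = 8.33 GeV.
Result: 8.33 × 4.57 × 10³² = 3.81 × 10³³ m/s².

3.81 × 10³³ m/s²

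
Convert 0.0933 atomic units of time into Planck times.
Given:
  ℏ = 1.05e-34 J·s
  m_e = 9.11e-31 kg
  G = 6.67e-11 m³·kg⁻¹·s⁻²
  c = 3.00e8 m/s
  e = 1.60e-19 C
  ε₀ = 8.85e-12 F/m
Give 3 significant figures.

4.17e25

atomic unit of time: τ_au = (4πε₀)²ℏ³/(m_e e⁴) = 2.40e-17 s
Planck time: t_P = √(ℏG/c⁵) = 5.37e-44 s
0.0933 × 2.40e-17 / 5.37e-44 = 4.17e25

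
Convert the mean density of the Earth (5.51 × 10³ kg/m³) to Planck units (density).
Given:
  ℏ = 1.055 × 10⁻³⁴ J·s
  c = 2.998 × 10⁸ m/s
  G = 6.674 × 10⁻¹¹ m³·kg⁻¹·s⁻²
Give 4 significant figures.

1.069 × 10⁻⁹³

Planck density: ρ_P = c⁵/(ℏG²) = 5.154 × 10⁹⁶ kg/m³.
5.51 × 10³ / 5.154 × 10⁹⁶ = 1.069 × 10⁻⁹³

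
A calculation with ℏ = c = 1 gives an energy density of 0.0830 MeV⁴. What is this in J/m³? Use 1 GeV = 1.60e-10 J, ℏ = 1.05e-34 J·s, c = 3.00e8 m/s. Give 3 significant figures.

1.74e24 J/m³

[E]/[L]³ = [E]⁴/(ℏc)³; restore (ℏc)⁻³.
1 GeV⁴ → 1/(ℏc)³ × (1 GeV in J)⁴ = 2.10e37 J/m³.
Convert the energy scale: 0.0830 MeV⁴ = 8.30e-14 GeV⁴.
Result: 8.30e-14 × 2.10e37 = 1.74e24 J/m³.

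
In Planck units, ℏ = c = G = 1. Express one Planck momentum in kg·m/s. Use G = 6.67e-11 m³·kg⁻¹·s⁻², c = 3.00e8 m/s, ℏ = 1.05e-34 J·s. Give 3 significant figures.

6.52 kg·m/s

From ℏ = c = G = 1 the momentum scale is p_P = √(ℏc³/G).
  = √(42.5)
  = 6.52 kg·m/s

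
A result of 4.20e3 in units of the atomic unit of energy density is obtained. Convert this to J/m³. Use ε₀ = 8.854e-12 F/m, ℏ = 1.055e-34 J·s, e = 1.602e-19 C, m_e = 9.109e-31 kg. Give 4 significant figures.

1.230e17 J/m³

One atomic unit of energy density: u_au = E_h/a₀³ = m_e⁴e¹⁰/((4πε₀)⁵ℏ⁸) = 2.929e13 J/m³.
4.20e3 × 2.929e13 J/m³ = 1.230e17 J/m³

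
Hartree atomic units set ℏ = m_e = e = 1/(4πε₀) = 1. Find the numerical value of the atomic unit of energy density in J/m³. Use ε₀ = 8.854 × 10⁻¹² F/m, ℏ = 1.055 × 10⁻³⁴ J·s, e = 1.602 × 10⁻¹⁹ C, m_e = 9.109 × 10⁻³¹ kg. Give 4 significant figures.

2.929 × 10¹³ J/m³

The unique combination of the constants set to 1 with dimensions of energy density is u_au = E_h/a₀³ = m_e⁴e¹⁰/((4πε₀)⁵ℏ⁸).
E_h = 4.354 × 10⁻¹⁸ J
a₀ = 5.297 × 10⁻¹¹ m
E_h/a₀³ = 2.929 × 10¹³ J/m³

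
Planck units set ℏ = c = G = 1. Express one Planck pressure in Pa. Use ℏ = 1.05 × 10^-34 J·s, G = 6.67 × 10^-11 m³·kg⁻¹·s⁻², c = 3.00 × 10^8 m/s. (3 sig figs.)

The unique combination of the constants set to 1 with dimensions of pressure is p_P = c⁷/(ℏG²).
  = 2.19 × 10^59 / 4.67 × 10^-55
  = 4.68 × 10^113 Pa

4.68 × 10^113 Pa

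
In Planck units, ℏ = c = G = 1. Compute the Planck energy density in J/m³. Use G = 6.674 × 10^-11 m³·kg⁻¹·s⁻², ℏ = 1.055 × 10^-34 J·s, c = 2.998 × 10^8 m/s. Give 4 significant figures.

4.632 × 10^113 J/m³

Dimensional analysis gives u_P = c⁷/(ℏG²).
  = 2.177 × 10^59 / 4.699 × 10^-55
  = 4.632 × 10^113 J/m³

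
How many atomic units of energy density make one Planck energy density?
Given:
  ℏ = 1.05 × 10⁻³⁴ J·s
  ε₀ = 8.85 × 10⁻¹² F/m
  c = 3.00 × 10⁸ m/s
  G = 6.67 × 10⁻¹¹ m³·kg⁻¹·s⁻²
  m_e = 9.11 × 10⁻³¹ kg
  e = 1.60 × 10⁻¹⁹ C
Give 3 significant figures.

Planck energy density: u_P = c⁷/(ℏG²) = 4.68 × 10¹¹³ J/m³
atomic unit of energy density: u_au = E_h/a₀³ = m_e⁴e¹⁰/((4πε₀)⁵ℏ⁸) = 3.01 × 10¹³ J/m³
ratio = 4.68 × 10¹¹³ / 3.01 × 10¹³ = 1.55 × 10¹⁰⁰

1.55 × 10¹⁰⁰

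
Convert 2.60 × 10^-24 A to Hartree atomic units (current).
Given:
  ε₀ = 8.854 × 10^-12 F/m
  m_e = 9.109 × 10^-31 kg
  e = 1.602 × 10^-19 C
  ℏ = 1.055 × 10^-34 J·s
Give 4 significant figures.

atomic unit of electric current: I_au = e E_h/ℏ = m_e e⁵/((4πε₀)²ℏ³) = 6.612 × 10^-3 A.
2.60 × 10^-24 / 6.612 × 10^-3 = 3.932 × 10^-22

3.932 × 10^-22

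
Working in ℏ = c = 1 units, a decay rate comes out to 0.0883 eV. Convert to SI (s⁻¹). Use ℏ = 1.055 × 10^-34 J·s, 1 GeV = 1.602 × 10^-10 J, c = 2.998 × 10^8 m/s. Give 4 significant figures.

A rate is [E]/ℏ; divide by ℏ.
1 GeV → 1/ℏ × (1 GeV in J) = 1.518 × 10^24 s⁻¹.
Convert the energy scale: 0.0883 eV = 8.83 × 10^-11 GeV.
Result: 8.83 × 10^-11 × 1.518 × 10^24 = 1.341 × 10^14 s⁻¹.

1.341 × 10^14 s⁻¹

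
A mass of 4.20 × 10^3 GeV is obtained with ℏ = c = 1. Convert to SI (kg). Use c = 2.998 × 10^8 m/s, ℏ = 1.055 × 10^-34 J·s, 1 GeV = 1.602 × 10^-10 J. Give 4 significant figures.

7.486 × 10^-24 kg

Mass is [E]/c²; divide by c².
1 GeV → 1/c² × (1 GeV in J) = 1.782 × 10^-27 kg.
Result: 4.20 × 10^3 × 1.782 × 10^-27 = 7.486 × 10^-24 kg.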